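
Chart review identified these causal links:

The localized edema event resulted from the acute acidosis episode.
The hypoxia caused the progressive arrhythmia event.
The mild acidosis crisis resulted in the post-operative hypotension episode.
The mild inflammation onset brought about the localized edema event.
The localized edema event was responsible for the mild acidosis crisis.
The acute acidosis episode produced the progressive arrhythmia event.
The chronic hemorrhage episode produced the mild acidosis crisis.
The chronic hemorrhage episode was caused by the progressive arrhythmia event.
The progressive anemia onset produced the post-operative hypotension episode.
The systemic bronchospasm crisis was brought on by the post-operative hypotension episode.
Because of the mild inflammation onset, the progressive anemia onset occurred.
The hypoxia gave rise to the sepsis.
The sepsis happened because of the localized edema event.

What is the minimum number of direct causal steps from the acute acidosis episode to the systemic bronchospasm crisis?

4

Shortest chain: the acute acidosis episode → the localized edema event → the mild acidosis crisis → the post-operative hypotension episode → the systemic bronchospasm crisis.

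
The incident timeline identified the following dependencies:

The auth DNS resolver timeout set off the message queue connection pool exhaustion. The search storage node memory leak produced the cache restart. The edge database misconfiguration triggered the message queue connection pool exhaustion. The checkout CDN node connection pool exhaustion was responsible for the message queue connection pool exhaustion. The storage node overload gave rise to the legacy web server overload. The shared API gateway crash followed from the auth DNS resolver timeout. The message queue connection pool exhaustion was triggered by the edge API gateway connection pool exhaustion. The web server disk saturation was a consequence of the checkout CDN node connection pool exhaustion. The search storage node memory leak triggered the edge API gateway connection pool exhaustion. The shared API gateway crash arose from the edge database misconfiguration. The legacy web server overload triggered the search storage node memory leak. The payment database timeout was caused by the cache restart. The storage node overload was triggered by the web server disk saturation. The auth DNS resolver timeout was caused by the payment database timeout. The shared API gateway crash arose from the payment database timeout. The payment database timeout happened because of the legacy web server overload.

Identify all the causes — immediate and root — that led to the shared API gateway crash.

the auth DNS resolver timeout, the cache restart, the checkout CDN node connection pool exhaustion, the edge database misconfiguration, the legacy web server overload, the payment database timeout, the search storage node memory leak, the storage node overload, the web server disk saturation

Immediate causes of the shared API gateway crash: the edge database misconfiguration, the payment database timeout, the auth DNS resolver timeout.
Further upstream: the checkout CDN node connection pool exhaustion, the web server disk saturation, the storage node overload, the legacy web server overload, the search storage node memory leak, the cache restart.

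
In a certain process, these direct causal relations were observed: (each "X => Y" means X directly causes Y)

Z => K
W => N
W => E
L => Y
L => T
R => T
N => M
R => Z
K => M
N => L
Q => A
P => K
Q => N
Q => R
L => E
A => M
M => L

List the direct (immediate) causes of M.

A, K, N

Upstream contributors include P, Q, W, R, Z, but only A, K, N feed directly into M.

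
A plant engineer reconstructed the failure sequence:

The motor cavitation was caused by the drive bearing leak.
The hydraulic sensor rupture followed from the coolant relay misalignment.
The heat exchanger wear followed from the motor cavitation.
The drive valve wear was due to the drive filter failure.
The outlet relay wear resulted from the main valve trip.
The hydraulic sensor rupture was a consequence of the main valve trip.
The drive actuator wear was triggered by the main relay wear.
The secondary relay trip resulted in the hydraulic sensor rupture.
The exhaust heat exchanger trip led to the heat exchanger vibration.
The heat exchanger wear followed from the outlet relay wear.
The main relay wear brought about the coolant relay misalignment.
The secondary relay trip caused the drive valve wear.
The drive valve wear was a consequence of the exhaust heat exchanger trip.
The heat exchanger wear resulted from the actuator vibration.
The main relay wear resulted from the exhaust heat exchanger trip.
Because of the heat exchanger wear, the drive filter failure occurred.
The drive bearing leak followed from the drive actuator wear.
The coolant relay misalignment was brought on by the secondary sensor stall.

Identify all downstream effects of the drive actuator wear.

the drive bearing leak, the drive filter failure, the drive valve wear, the heat exchanger wear, the motor cavitation

Direct effects: the drive bearing leak.
2 steps out: the motor cavitation.
3 steps out: the heat exchanger wear.
4 steps out: the drive filter failure.
5 steps out: the drive valve wear.
Not reachable from it: the main valve trip, the outlet relay wear, the exhaust heat exchanger trip, the heat exchanger vibration, the main relay wear, the secondary sensor stall, the coolant relay misalignment, the actuator vibration, the secondary relay trip, the hydraulic sensor rupture.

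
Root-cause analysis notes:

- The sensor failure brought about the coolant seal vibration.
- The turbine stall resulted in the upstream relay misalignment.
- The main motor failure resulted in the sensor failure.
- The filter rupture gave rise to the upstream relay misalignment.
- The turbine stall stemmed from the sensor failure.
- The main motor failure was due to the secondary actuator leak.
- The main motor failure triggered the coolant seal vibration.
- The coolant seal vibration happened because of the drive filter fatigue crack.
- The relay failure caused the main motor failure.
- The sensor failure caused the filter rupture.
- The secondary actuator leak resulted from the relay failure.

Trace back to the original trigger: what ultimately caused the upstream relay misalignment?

Tracing upstream from the upstream relay misalignment: the upstream relay misalignment ← the filter rupture ← the sensor failure ← the main motor failure ← the relay failure.
The relay failure has no stated cause, so it is the root.

the relay failure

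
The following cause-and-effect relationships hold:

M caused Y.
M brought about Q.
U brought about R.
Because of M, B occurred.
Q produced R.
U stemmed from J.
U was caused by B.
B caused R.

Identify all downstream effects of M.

B, Q, R, U, Y

Direct effects: Q, Y, B.
2 steps out: U, R.
Not reachable from it: J.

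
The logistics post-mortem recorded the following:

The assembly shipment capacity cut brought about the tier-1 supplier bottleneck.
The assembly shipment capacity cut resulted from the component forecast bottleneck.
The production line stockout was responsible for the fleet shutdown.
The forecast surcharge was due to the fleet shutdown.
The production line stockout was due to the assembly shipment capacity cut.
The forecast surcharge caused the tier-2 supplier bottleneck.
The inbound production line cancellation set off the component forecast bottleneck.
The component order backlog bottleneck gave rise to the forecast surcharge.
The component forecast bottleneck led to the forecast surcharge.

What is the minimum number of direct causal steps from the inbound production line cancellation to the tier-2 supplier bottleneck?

Shortest chain: the inbound production line cancellation → the component forecast bottleneck → the forecast surcharge → the tier-2 supplier bottleneck.

3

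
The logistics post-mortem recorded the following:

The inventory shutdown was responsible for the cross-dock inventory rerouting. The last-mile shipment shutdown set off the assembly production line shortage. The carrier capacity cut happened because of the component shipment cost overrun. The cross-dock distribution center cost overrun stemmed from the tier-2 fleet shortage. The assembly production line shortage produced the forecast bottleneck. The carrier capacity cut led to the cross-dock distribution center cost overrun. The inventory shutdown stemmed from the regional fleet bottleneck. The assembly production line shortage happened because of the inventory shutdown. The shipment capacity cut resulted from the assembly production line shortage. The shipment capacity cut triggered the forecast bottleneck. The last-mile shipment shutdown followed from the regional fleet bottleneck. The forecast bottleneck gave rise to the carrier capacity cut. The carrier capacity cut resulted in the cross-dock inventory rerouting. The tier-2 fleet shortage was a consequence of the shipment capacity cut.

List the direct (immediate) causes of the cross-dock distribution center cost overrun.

Upstream contributors include the regional fleet bottleneck, the last-mile shipment shutdown, the inventory shutdown, the assembly production line shortage, the shipment capacity cut, the forecast bottleneck, the component shipment cost overrun, but only the carrier capacity cut, the tier-2 fleet shortage feed directly into the cross-dock distribution center cost overrun.

the carrier capacity cut, the tier-2 fleet shortage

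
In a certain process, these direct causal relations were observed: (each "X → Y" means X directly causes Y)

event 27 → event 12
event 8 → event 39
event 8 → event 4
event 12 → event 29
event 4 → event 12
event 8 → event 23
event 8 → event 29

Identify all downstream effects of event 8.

event 12, event 23, event 29, event 39, event 4

Direct effects: event 23, event 4, event 39, event 29.
2 steps out: event 12.
Not reachable from it: event 27.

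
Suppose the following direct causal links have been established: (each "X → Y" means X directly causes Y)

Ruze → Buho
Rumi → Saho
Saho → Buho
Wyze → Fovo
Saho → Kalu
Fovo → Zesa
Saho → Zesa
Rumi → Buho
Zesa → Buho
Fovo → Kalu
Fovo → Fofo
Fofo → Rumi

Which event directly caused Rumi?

Upstream contributors include Wyze, Fovo, but only Fofo feeds directly into Rumi.

Fofo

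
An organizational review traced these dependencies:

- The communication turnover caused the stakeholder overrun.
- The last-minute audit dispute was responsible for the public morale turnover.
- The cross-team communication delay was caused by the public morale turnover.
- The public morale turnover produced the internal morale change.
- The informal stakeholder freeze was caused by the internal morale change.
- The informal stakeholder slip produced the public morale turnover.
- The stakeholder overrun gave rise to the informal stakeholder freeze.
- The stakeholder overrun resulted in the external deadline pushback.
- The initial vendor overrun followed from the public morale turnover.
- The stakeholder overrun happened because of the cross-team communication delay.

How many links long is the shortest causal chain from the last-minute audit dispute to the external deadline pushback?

4

Shortest chain: the last-minute audit dispute → the public morale turnover → the cross-team communication delay → the stakeholder overrun → the external deadline pushback.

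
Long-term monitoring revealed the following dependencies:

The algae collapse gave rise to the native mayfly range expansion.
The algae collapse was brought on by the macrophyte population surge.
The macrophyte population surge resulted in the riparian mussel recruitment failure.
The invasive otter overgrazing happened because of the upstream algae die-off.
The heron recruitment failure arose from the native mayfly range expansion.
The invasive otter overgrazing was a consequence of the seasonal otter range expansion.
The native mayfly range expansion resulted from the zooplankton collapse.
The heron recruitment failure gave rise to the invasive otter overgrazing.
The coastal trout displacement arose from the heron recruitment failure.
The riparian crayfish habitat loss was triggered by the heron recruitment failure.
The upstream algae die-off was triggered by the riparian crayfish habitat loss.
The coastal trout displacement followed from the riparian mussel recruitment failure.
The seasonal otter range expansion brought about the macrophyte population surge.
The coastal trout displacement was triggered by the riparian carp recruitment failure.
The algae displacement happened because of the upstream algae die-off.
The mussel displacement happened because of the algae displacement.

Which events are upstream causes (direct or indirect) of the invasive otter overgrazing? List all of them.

Immediate causes of the invasive otter overgrazing: the seasonal otter range expansion, the heron recruitment failure, the upstream algae die-off.
Further upstream: the zooplankton collapse, the macrophyte population surge, the algae collapse, the native mayfly range expansion, the riparian crayfish habitat loss.

the algae collapse, the heron recruitment failure, the macrophyte population surge, the native mayfly range expansion, the riparian crayfish habitat loss, the seasonal otter range expansion, the upstream algae die-off, the zooplankton collapse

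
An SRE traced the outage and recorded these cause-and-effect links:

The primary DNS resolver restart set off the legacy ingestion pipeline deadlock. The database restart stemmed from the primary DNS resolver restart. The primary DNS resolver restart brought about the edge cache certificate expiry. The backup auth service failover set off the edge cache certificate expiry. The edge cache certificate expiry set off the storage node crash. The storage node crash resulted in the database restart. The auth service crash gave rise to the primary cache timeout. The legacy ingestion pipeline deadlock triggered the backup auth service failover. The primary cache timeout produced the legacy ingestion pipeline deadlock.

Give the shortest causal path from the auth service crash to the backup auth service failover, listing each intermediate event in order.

the auth service crash → the primary cache timeout → the legacy ingestion pipeline deadlock → the backup auth service failover

the auth service crash → the primary cache timeout
the primary cache timeout → the legacy ingestion pipeline deadlock
the legacy ingestion pipeline deadlock → the backup auth service failover
Length: 3 steps.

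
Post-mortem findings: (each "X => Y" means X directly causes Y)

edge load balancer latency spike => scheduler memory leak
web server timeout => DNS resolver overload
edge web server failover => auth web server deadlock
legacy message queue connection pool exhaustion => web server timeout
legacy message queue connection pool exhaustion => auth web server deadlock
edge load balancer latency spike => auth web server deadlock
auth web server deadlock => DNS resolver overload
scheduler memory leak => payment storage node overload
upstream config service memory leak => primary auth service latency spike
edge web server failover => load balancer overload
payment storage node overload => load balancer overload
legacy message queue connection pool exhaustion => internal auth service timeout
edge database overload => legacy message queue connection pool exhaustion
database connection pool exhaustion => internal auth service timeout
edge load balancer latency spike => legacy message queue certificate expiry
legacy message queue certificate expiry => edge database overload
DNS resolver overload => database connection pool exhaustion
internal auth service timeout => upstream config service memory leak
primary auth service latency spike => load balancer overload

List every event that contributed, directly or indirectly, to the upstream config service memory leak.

Immediate cause of the upstream config service memory leak: the internal auth service timeout.
Further upstream: the edge load balancer latency spike, the legacy message queue certificate expiry, the edge database overload, the legacy message queue connection pool exhaustion, the web server timeout, the edge web server failover, the auth web server deadlock, the DNS resolver overload, the database connection pool exhaustion.

the DNS resolver overload, the auth web server deadlock, the database connection pool exhaustion, the edge database overload, the edge load balancer latency spike, the edge web server failover, the internal auth service timeout, the legacy message queue certificate expiry, the legacy message queue connection pool exhaustion, the web server timeout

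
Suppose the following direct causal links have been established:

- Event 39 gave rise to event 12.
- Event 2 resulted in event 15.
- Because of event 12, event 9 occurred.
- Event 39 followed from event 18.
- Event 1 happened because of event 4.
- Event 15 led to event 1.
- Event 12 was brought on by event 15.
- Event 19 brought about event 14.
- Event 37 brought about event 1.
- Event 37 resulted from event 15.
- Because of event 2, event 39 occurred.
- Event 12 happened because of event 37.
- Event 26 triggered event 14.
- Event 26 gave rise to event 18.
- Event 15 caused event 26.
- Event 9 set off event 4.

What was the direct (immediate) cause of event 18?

event 26

Upstream contributors include event 2, event 15, but only event 26 feeds directly into event 18.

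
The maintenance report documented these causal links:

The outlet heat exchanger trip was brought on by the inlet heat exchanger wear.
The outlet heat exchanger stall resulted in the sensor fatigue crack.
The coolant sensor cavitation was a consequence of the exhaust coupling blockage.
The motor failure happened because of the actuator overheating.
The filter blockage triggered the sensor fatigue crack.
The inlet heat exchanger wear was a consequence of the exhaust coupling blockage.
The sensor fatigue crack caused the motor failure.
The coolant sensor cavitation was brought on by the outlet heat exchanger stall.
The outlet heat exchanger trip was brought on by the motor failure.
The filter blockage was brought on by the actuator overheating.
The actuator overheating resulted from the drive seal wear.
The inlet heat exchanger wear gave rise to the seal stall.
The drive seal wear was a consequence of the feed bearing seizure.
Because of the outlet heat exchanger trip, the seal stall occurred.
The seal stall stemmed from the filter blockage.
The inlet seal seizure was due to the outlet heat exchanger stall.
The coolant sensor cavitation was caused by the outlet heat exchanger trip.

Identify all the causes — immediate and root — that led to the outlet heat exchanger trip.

Immediate causes of the outlet heat exchanger trip: the inlet heat exchanger wear, the motor failure.
Further upstream: the feed bearing seizure, the drive seal wear, the exhaust coupling blockage, the outlet heat exchanger stall, the actuator overheating, the filter blockage, the sensor fatigue crack.

the actuator overheating, the drive seal wear, the exhaust coupling blockage, the feed bearing seizure, the filter blockage, the inlet heat exchanger wear, the motor failure, the outlet heat exchanger stall, the sensor fatigue crack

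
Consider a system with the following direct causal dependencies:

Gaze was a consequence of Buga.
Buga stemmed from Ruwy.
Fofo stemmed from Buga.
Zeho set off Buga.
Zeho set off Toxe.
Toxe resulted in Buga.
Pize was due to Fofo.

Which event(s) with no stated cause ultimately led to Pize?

Ruwy, Zeho

Tracing upstream from Pize: Pize ← Fofo ← Buga ← Zeho.
A separate upstream branch: Pize ← Fofo ← Buga ← Ruwy.
Each of those chain origins has no stated cause.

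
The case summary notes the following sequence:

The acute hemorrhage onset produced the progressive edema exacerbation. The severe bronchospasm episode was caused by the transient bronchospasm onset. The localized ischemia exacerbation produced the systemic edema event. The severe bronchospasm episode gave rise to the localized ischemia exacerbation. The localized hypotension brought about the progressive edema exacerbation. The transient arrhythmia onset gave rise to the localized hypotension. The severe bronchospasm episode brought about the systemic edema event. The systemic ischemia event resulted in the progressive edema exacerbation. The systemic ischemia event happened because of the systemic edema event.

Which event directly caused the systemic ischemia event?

the systemic edema event

Upstream contributors include the transient bronchospasm onset, the severe bronchospasm episode, the localized ischemia exacerbation, but only the systemic edema event feeds directly into the systemic ischemia event.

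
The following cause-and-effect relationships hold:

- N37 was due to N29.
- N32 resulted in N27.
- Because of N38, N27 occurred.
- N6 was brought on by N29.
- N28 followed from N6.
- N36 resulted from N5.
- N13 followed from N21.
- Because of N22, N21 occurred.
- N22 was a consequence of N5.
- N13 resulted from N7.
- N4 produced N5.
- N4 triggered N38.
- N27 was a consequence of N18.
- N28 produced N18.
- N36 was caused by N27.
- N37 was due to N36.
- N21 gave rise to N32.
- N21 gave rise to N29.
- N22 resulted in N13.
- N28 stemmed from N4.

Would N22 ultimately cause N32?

Yes

There is a causal chain: N22 → N21 → N32.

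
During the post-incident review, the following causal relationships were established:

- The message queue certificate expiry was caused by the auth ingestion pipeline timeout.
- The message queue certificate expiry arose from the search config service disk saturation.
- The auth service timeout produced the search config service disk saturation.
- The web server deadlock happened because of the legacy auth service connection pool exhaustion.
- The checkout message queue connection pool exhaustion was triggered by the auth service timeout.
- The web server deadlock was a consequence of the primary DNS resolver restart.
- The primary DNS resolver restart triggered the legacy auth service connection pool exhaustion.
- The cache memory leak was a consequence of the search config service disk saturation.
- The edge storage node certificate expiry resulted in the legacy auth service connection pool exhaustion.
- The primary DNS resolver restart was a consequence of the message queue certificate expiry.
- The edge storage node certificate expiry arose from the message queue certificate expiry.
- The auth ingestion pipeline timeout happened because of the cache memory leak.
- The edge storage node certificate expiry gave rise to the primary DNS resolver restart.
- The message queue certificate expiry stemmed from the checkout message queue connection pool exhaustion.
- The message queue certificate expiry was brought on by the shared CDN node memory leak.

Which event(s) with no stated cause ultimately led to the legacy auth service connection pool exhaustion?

the auth service timeout, the shared CDN node memory leak

Tracing upstream from the legacy auth service connection pool exhaustion: the legacy auth service connection pool exhaustion ← the edge storage node certificate expiry ← the message queue certificate expiry ← the checkout message queue connection pool exhaustion ← the auth service timeout.
A separate upstream branch: the legacy auth service connection pool exhaustion ← the edge storage node certificate expiry ← the message queue certificate expiry ← the shared CDN node memory leak.
Each of those chain origins has no stated cause.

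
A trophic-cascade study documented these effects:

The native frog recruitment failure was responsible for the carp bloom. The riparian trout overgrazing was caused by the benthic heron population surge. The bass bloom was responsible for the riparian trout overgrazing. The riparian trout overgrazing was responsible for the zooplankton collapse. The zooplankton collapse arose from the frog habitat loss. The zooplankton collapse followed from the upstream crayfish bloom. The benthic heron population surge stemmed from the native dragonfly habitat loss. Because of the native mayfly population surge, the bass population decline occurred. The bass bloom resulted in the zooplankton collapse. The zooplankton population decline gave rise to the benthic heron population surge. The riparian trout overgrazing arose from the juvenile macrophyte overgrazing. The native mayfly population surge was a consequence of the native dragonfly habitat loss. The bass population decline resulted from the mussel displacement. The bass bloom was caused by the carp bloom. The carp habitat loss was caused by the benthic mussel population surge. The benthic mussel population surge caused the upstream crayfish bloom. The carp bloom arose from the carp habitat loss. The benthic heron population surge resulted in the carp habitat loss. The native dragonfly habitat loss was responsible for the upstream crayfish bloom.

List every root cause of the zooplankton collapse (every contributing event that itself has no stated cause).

the benthic mussel population surge, the frog habitat loss, the juvenile macrophyte overgrazing, the native dragonfly habitat loss, the native frog recruitment failure, the zooplankton population decline

Tracing upstream from the zooplankton collapse: the zooplankton collapse ← the upstream crayfish bloom ← the native dragonfly habitat loss.
A separate upstream branch: the zooplankton collapse ← the bass bloom ← the carp bloom ← the native frog recruitment failure.
A separate upstream branch: the zooplankton collapse ← the riparian trout overgrazing ← the benthic heron population surge ← the zooplankton population decline.
A separate upstream branch: the zooplankton collapse ← the upstream crayfish bloom ← the benthic mussel population surge.
A separate upstream branch: the zooplankton collapse ← the frog habitat loss.
A separate upstream branch: the zooplankton collapse ← the riparian trout overgrazing ← the juvenile macrophyte overgrazing.
Each of those chain origins has no stated cause.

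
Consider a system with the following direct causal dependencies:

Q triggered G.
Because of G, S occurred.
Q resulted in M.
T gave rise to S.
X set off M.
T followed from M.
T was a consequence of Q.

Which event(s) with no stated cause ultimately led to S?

Tracing upstream from S: S ← G ← Q.
A separate upstream branch: S ← T ← M ← X.
Each of those chain origins has no stated cause.

Q, X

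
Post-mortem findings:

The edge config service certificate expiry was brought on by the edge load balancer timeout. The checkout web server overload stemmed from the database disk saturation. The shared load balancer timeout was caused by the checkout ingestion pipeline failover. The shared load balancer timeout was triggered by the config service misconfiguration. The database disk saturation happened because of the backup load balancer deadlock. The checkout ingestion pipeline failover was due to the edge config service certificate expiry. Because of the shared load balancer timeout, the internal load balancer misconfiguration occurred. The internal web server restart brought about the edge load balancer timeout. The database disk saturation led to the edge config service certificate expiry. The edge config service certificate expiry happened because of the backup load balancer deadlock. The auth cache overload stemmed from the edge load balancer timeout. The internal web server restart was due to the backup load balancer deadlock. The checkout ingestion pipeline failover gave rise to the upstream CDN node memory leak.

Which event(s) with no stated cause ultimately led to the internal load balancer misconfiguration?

the backup load balancer deadlock, the config service misconfiguration

Tracing upstream from the internal load balancer misconfiguration: the internal load balancer misconfiguration ← the shared load balancer timeout ← the checkout ingestion pipeline failover ← the edge config service certificate expiry ← the backup load balancer deadlock.
A separate upstream branch: the internal load balancer misconfiguration ← the shared load balancer timeout ← the config service misconfiguration.
Each of those chain origins has no stated cause.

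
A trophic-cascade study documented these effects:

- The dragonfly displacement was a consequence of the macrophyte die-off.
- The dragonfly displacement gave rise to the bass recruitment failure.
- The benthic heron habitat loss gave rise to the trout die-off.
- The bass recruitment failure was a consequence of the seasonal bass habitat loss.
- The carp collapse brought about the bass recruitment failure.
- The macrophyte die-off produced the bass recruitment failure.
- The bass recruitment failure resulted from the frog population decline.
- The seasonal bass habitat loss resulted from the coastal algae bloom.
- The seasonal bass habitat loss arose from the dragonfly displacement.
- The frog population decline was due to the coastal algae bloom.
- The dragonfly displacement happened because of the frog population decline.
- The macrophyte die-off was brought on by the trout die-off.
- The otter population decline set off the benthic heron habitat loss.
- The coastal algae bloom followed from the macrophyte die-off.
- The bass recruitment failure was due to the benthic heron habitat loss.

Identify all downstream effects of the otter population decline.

Direct effects: the benthic heron habitat loss.
2 steps out: the trout die-off, the bass recruitment failure.
3 steps out: the macrophyte die-off.
4 steps out: the coastal algae bloom, the dragonfly displacement.
5 steps out: the frog population decline, the seasonal bass habitat loss.
Not reachable from it: the carp collapse.

the bass recruitment failure, the benthic heron habitat loss, the coastal algae bloom, the dragonfly displacement, the frog population decline, the macrophyte die-off, the seasonal bass habitat loss, the trout die-off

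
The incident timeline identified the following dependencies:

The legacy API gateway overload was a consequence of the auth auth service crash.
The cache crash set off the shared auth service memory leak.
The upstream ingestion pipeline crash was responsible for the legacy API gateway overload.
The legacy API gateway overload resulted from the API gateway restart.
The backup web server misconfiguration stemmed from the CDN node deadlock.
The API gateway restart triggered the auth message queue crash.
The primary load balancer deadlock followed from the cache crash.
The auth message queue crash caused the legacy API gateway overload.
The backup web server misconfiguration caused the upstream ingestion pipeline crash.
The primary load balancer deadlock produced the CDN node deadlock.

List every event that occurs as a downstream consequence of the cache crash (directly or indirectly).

the CDN node deadlock, the backup web server misconfiguration, the legacy API gateway overload, the primary load balancer deadlock, the shared auth service memory leak, the upstream ingestion pipeline crash

Direct effects: the primary load balancer deadlock, the shared auth service memory leak.
2 steps out: the CDN node deadlock.
3 steps out: the backup web server misconfiguration.
4 steps out: the upstream ingestion pipeline crash.
5 steps out: the legacy API gateway overload.
Not reachable from it: the API gateway restart, the auth message queue crash, the auth auth service crash.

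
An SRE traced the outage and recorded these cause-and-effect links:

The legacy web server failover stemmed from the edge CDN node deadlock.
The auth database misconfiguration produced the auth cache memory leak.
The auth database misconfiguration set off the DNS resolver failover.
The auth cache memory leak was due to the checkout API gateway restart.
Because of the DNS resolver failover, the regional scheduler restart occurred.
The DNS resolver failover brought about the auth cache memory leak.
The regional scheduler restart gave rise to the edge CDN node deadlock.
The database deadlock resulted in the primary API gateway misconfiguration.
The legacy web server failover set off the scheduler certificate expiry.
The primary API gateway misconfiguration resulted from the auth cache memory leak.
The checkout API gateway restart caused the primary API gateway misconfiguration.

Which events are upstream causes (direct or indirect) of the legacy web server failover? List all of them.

Immediate cause of the legacy web server failover: the edge CDN node deadlock.
Further upstream: the auth database misconfiguration, the DNS resolver failover, the regional scheduler restart.

the DNS resolver failover, the auth database misconfiguration, the edge CDN node deadlock, the regional scheduler restart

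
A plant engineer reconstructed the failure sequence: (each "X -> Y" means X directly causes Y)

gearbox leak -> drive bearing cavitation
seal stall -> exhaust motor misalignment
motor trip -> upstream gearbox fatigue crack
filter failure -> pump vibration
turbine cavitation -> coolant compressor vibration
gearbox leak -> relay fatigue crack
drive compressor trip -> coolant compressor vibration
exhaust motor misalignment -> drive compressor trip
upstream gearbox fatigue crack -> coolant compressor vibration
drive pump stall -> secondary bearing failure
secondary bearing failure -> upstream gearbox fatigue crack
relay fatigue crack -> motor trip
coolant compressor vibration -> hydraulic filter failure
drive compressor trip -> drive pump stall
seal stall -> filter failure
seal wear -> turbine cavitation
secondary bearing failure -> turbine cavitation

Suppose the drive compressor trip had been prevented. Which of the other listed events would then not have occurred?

the drive pump stall, the secondary bearing failure

Downstream of the drive compressor trip: the drive pump stall, the secondary bearing failure, the upstream gearbox fatigue crack, the turbine cavitation, the coolant compressor vibration, the hydraulic filter failure.
Of those, still caused via another path: the upstream gearbox fatigue crack, the turbine cavitation, the coolant compressor vibration, the hydraulic filter failure.
The remainder have no surviving cause.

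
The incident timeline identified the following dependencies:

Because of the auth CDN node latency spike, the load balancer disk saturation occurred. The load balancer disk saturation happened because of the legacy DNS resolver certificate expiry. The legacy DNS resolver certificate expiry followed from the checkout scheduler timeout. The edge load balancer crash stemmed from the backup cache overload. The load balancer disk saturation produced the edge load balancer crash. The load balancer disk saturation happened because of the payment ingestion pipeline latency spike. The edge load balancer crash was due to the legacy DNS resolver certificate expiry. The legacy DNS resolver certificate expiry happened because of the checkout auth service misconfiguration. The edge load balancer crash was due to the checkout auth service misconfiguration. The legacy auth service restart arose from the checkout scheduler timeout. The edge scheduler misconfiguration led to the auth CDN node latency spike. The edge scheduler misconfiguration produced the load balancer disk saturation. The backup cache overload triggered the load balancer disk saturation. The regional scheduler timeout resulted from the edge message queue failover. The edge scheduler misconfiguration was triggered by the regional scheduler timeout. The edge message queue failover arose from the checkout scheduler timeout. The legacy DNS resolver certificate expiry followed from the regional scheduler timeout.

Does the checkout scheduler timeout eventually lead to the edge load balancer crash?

There is a causal chain: the checkout scheduler timeout → the legacy DNS resolver certificate expiry → the edge load balancer crash.

Yes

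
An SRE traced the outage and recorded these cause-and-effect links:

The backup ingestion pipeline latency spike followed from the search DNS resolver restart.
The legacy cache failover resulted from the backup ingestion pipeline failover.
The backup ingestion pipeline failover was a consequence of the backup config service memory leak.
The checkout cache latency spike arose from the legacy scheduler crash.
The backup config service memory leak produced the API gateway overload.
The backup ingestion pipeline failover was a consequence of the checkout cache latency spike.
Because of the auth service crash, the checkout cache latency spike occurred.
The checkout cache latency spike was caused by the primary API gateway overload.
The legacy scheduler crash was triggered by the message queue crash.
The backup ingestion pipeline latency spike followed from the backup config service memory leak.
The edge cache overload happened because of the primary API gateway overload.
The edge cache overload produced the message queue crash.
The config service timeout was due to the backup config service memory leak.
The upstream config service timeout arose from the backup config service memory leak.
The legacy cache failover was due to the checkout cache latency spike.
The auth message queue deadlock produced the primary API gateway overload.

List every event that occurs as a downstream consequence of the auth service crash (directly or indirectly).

the backup ingestion pipeline failover, the checkout cache latency spike, the legacy cache failover

Direct effects: the checkout cache latency spike.
2 steps out: the backup ingestion pipeline failover, the legacy cache failover.
Not reachable from it: the backup config service memory leak, the config service timeout, the search DNS resolver restart, the API gateway overload, the backup ingestion pipeline latency spike, the auth message queue deadlock, the primary API gateway overload, the edge cache overload, the upstream config service timeout, the message queue crash, the legacy scheduler crash.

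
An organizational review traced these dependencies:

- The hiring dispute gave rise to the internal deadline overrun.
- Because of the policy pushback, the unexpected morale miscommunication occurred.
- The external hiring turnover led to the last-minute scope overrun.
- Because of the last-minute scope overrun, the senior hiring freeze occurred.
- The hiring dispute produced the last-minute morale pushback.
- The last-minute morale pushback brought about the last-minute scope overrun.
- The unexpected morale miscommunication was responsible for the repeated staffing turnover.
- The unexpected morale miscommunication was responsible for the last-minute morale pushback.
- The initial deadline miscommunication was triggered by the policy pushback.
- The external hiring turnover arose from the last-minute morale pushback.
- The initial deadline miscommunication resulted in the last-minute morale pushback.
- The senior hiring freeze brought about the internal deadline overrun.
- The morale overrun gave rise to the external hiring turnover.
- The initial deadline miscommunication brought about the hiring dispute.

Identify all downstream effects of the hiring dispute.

Direct effects: the last-minute morale pushback, the internal deadline overrun.
2 steps out: the external hiring turnover, the last-minute scope overrun.
3 steps out: the senior hiring freeze.
Not reachable from it: the policy pushback, the unexpected morale miscommunication, the initial deadline miscommunication, the repeated staffing turnover, the morale overrun.

the external hiring turnover, the internal deadline overrun, the last-minute morale pushback, the last-minute scope overrun, the senior hiring freeze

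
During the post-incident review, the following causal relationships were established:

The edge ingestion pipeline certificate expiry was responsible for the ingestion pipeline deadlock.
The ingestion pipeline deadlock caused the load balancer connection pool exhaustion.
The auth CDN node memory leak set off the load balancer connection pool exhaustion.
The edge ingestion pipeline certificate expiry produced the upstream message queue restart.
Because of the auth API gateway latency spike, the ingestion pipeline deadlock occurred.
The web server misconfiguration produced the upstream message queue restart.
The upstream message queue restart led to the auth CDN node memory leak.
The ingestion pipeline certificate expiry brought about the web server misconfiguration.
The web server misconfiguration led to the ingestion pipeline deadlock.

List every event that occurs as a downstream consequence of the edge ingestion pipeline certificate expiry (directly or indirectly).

Direct effects: the upstream message queue restart, the ingestion pipeline deadlock.
2 steps out: the auth CDN node memory leak, the load balancer connection pool exhaustion.
Not reachable from it: the ingestion pipeline certificate expiry, the web server misconfiguration, the auth API gateway latency spike.

the auth CDN node memory leak, the ingestion pipeline deadlock, the load balancer connection pool exhaustion, the upstream message queue restart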